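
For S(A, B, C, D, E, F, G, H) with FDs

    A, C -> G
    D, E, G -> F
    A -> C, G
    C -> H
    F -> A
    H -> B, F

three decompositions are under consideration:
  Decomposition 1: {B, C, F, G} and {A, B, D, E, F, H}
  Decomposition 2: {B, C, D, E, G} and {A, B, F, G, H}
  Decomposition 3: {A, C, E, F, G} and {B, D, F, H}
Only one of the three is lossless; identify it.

Decomposition 1: common = {B, F}, closure = {A, B, C, F, G, H} → lossless.
Decomposition 2: common = {B, G}, closure = {B, G} → lossy.
Decomposition 3: common = {F}, closure = {A, B, C, F, G, H} → lossy.

Decomposition 1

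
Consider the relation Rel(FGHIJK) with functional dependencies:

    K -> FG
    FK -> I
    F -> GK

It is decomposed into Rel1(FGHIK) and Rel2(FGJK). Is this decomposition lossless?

Common attributes: Rel1 ∩ Rel2 = {FGK}.
Closure of {FGK}: FK → I applies, adding I. So (FGK)⁺ = {FGIK}.
The closure contains neither all of Rel1 = {FGHIK} nor all of Rel2 = {FGJK}, so the common attributes are not a superkey of either fragment. The join is lossy.

No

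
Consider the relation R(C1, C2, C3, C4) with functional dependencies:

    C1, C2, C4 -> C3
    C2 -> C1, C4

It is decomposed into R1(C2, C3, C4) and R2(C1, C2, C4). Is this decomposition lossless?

Common attributes: R1 ∩ R2 = {C2, C4}.
Closure of {C2, C4}: C2 → C1, C4 applies, adding C1; C1, C2, C4 → C3 applies, adding C3. So (C2, C4)⁺ = {C1, C2, C3, C4}.
This closure contains every attribute of R1, so R1 ∩ R2 → R1. The join is lossless.

Yes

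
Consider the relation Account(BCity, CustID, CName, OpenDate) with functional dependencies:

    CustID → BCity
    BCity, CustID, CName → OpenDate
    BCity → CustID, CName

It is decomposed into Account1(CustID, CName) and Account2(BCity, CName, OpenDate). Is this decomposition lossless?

Common attributes: Account1 ∩ Account2 = {CName}.
No dependency enlarges {CName}, so (CName)⁺ = {CName}.
The closure contains neither all of Account1 = {CustID, CName} nor all of Account2 = {BCity, CName, OpenDate}, so the common attributes are not a superkey of either fragment. The join is lossy.

No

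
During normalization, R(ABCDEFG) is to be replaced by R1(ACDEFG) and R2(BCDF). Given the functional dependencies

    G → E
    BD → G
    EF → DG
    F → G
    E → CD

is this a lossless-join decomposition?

No

Common attributes: R1 ∩ R2 = {CDF}.
Closure of {CDF}: F → G applies, adding G; G → E applies, adding E. So (CDF)⁺ = {CDEFG}.
The closure contains neither all of R1 = {ACDEFG} nor all of R2 = {BCDF}, so the common attributes are not a superkey of either fragment. The join is lossy.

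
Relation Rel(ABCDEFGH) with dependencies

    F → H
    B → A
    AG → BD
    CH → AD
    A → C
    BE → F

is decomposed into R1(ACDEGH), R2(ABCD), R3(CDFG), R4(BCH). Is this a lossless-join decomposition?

No

Chase test. Columns are ABCDEFGH; row i has aⱼ where attribute j ∈ Ri, else bᵢⱼ.
Initial tableau (one row per fragment):
  row 1: a1 b12 a3 a4 a5 b16 a7 a8
  row 2: a1 a2 a3 a4 b25 b26 b27 b28
  row 3: b31 b32 a3 a4 b35 a6 a7 b38
  row 4: b41 a2 a3 b44 b45 b46 b47 a8
Rows 2 and 4 agree on B; apply B→A and equate their A entries.
Rows 1 and 4 agree on CH; apply CH→AD and equate their AD entries.
No row becomes fully distinguished — the join is lossy.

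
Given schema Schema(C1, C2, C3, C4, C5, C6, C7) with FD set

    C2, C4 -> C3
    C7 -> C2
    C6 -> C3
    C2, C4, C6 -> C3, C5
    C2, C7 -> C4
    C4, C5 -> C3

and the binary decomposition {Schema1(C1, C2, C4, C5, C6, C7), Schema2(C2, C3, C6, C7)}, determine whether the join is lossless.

Common attributes: Schema1 ∩ Schema2 = {C2, C6, C7}.
Closure of {C2, C6, C7}: C6 → C3 applies, adding C3; C2, C7 → C4 applies, adding C4; C2, C4, C6 → C3, C5 applies, adding C5. So (C2, C6, C7)⁺ = {C2, C3, C4, C5, C6, C7}.
This closure contains every attribute of Schema2, so Schema1 ∩ Schema2 → Schema2. The join is lossless.

Yes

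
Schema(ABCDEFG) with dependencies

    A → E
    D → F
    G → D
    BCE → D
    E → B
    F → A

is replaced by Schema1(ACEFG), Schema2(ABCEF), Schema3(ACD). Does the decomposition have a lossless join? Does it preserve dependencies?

lossless but not dependency-preserving

Lossless test (chase): Rows 1 and 3 agree on A; apply A→E and equate their E entries. Rows 1 and 2 agree on E; apply E→B and equate their B entries. Rows 1 and 3 agree on E; apply E→B and equate their B entries. Rows 1 and 2 agree on BCE; apply BCE→D and equate their D entries. Rows 1 and 3 agree on BCE; apply BCE→D and equate their D entries. Rows 1 and 3 agree on D; apply D→F and equate their F entries. Row 1 is now all distinguished symbols — the join is lossless.
Dependency preservation: the restricted closure of {D} across the fragments never reaches {F}, so D → F cannot be enforced without a join — not preserved.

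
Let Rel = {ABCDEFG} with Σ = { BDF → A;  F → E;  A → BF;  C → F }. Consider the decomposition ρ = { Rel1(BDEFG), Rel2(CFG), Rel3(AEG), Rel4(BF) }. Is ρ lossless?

No

Chase test. Columns are ABCDEFG; row i has aⱼ where attribute j ∈ Reli, else bᵢⱼ.
Initial tableau (one row per fragment):
  row 1: b11 a2 b13 a4 a5 a6 a7
  row 2: b21 b22 a3 b24 b25 a6 a7
  row 3: a1 b32 b33 b34 a5 b36 a7
  row 4: b41 a2 b43 b44 b45 a6 b47
Rows 1 and 2 agree on F; apply F→E and equate their E entries.
Rows 1 and 4 agree on F; apply F→E and equate their E entries.
No row becomes fully distinguished — the join is lossy.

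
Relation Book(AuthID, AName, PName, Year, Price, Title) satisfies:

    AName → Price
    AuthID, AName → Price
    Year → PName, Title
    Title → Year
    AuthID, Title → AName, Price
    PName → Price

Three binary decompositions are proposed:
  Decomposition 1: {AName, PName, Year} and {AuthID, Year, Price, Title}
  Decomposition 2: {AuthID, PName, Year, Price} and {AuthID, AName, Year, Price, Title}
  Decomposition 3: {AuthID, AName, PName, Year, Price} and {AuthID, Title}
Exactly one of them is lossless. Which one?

Decomposition 2

Decomposition 1: common = {Year}, closure = {PName, Year, Price, Title} → lossy.
Decomposition 2: common = {AuthID, Year, Price}, closure = {AuthID, AName, PName, Year, Price, Title} → lossless.
Decomposition 3: common = {AuthID}, closure = {AuthID} → lossy.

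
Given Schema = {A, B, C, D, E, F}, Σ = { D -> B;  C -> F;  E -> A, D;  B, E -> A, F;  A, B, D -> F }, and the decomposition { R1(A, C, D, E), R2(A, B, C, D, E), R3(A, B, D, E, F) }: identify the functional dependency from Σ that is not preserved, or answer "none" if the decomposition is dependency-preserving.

Check C → F: no single fragment contains all of {C, F}, and the restricted closure of {C} across the fragments never reaches {F}.
D → B is preserved.
E → A, D is preserved.
B, E → A, F is preserved.
A, B, D → F is preserved.

C -> F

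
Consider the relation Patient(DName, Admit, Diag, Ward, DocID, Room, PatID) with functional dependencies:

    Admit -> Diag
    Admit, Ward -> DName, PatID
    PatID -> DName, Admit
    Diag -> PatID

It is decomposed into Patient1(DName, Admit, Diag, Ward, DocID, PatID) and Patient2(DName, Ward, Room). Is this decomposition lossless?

No

Common attributes: Patient1 ∩ Patient2 = {DName, Ward}.
No dependency enlarges {DName, Ward}, so (DName, Ward)⁺ = {DName, Ward}.
The closure contains neither all of Patient1 = {DName, Admit, Diag, Ward, DocID, PatID} nor all of Patient2 = {DName, Ward, Room}, so the common attributes are not a superkey of either fragment. The join is lossy.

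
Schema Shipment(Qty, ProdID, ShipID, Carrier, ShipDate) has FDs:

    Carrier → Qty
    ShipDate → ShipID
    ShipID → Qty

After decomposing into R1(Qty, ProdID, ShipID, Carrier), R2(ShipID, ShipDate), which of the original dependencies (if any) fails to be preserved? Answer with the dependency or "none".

none

Carrier → Qty lies within R1.
ShipDate → ShipID lies within R2.
ShipID → Qty lies within R1.
Every dependency is enforceable on the fragments, so the decomposition is dependency-preserving.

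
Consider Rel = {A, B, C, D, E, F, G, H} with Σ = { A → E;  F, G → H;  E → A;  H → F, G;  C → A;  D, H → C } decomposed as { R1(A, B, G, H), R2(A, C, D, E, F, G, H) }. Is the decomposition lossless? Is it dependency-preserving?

Lossless test: (A, G, H)⁺ = {A, E, F, G, H}, which is a superkey of neither fragment — lossy.
Dependency preservation: every FD's attributes lie within a single fragment, so each can be enforced locally — preserved.

lossy but dependency-preserving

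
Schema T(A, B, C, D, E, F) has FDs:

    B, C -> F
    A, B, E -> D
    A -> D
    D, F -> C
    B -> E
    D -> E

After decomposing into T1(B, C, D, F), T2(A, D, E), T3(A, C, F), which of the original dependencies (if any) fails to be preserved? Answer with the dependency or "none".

Check B → E: no single fragment contains all of {B, E}, and the restricted closure of {B} across the fragments never reaches {E}.
B, C → F is preserved.
A, B, E → D is preserved.
A → D is preserved.
D, F → C is preserved.
D → E is preserved.

B -> E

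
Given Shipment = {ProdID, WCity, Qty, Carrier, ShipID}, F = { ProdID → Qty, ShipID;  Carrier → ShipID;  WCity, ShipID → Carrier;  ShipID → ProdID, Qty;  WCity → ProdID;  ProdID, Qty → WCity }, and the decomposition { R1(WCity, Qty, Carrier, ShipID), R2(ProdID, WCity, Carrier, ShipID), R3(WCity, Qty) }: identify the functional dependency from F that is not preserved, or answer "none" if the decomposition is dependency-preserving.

none

ProdID → Qty, ShipID: restricted closure across fragments reaches Qty, ShipID.
Carrier → ShipID lies within R1.
WCity, ShipID → Carrier lies within R1.
ShipID → ProdID, Qty: restricted closure across fragments reaches ProdID, Qty.
WCity → ProdID lies within R2.
ProdID, Qty → WCity: restricted closure across fragments reaches WCity.
Every dependency is enforceable on the fragments, so the decomposition is dependency-preserving.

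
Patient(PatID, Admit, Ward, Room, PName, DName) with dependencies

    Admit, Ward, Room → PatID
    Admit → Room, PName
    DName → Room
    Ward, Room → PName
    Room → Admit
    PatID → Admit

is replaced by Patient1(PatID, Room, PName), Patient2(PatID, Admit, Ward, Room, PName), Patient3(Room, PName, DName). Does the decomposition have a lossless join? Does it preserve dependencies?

lossy but dependency-preserving

Lossless test (chase): Rows 1 and 2 agree on Room; apply Room→Admit and equate their Admit entries. Rows 1 and 3 agree on Room; apply Room→Admit and equate their Admit entries. No row becomes fully distinguished — the join is lossy.
Dependency preservation: every FD's attributes lie within a single fragment, so each can be enforced locally — preserved.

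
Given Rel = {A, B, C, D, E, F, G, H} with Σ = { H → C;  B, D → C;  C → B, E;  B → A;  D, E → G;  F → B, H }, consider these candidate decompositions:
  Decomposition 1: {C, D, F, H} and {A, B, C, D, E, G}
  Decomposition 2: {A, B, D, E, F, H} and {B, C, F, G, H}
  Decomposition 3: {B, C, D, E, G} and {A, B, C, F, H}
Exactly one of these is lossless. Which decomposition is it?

Decomposition 1: common = {C, D}, closure = {A, B, C, D, E, G} → lossless.
Decomposition 2: common = {B, F, H}, closure = {A, B, C, E, F, H} → lossy.
Decomposition 3: common = {B, C}, closure = {A, B, C, E} → lossy.

Decomposition 1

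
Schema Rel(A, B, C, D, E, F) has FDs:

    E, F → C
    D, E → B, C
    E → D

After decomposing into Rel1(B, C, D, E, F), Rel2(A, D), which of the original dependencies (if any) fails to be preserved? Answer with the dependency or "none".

none

E, F → C lies within Rel1.
D, E → B, C lies within Rel1.
E → D lies within Rel1.
Every dependency is enforceable on the fragments, so the decomposition is dependency-preserving.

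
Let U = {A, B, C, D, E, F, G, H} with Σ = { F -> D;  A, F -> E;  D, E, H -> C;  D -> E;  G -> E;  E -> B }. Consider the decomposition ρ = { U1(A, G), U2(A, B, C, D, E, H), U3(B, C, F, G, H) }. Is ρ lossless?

No

Chase test. Columns are A, B, C, D, E, F, G, H; row i has aⱼ where attribute j ∈ Ui, else bᵢⱼ.
Initial tableau (one row per fragment):
  row 1: a1 b12 b13 b14 b15 b16 a7 b18
  row 2: a1 a2 a3 a4 a5 b26 b27 a8
  row 3: b31 a2 a3 b34 b35 a6 a7 a8
Rows 1 and 3 agree on G; apply G→E and equate their E entries.
Rows 1 and 3 agree on E; apply E→B and equate their B entries.
No row becomes fully distinguished — the join is lossy.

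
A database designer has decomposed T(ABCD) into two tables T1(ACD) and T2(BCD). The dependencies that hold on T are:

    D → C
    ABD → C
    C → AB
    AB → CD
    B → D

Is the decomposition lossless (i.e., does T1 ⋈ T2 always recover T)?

Common attributes: T1 ∩ T2 = {CD}.
Closure of {CD}: C → AB applies, adding AB. So (CD)⁺ = {ABCD}.
This closure contains every attribute of T1, so T1 ∩ T2 → T1. The join is lossless.

Yes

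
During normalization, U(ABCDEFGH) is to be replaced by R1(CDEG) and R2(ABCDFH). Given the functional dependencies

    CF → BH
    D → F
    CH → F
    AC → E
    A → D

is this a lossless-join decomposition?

No

Common attributes: R1 ∩ R2 = {CD}.
Closure of {CD}: D → F applies, adding F; CF → BH applies, adding BH. So (CD)⁺ = {BCDFH}.
The closure contains neither all of R1 = {CDEG} nor all of R2 = {ABCDFH}, so the common attributes are not a superkey of either fragment. The join is lossy.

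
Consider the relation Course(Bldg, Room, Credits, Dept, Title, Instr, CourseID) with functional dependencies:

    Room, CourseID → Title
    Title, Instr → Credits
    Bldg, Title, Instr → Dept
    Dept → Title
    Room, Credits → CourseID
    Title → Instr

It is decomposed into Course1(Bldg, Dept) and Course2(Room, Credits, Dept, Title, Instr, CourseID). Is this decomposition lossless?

No

Common attributes: Course1 ∩ Course2 = {Dept}.
Closure of {Dept}: Dept → Title applies, adding Title; Title → Instr applies, adding Instr; Title, Instr → Credits applies, adding Credits. So (Dept)⁺ = {Credits, Dept, Title, Instr}.
The closure contains neither all of Course1 = {Bldg, Dept} nor all of Course2 = {Room, Credits, Dept, Title, Instr, CourseID}, so the common attributes are not a superkey of either fragment. The join is lossy.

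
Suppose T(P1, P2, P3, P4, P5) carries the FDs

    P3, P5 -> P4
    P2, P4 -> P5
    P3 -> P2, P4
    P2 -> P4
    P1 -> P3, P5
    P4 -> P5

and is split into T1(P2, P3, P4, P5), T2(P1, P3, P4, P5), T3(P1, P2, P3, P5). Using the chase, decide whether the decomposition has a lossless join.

Chase test. Columns are P1, P2, P3, P4, P5; row i has aⱼ where attribute j ∈ Ti, else bᵢⱼ.
Initial tableau (one row per fragment):
  row 1: b11 a2 a3 a4 a5
  row 2: a1 b22 a3 a4 a5
  row 3: a1 a2 a3 b34 a5
Rows 1 and 3 agree on P3, P5; apply P3, P5→P4 and equate their P4 entries.
Rows 1 and 2 agree on P3; apply P3→P2, P4 and equate their P2, P4 entries.
Row 2 is now all distinguished symbols — the join is lossless.

Yes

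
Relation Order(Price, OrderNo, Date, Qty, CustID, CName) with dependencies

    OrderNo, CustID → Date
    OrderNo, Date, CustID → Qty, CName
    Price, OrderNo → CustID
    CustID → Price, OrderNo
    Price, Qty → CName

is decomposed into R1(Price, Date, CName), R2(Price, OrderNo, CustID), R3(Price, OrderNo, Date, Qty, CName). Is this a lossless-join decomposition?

Yes

Chase test. Columns are Price, OrderNo, Date, Qty, CustID, CName; row i has aⱼ where attribute j ∈ Ri, else bᵢⱼ.
Initial tableau (one row per fragment):
  row 1: a1 b12 a3 b14 b15 a6
  row 2: a1 a2 b23 b24 a5 b26
  row 3: a1 a2 a3 a4 b35 a6
Rows 2 and 3 agree on Price, OrderNo; apply Price, OrderNo→CustID and equate their CustID entries.
Rows 2 and 3 agree on OrderNo, CustID; apply OrderNo, CustID→Date and equate their Date entries.
Rows 2 and 3 agree on OrderNo, Date, CustID; apply OrderNo, Date, CustID→Qty, CName and equate their Qty, CName entries.
Row 2 is now all distinguished symbols — the join is lossless.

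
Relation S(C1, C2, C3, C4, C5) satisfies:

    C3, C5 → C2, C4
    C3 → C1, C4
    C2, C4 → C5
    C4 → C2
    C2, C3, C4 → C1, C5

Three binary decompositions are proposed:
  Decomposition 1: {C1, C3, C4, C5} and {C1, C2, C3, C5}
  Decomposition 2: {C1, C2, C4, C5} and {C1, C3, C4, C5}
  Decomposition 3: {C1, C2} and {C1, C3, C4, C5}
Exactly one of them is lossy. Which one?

Decomposition 3

Decomposition 1: common = {C1, C3, C5}, closure = {C1, C2, C3, C4, C5} → lossless.
Decomposition 2: common = {C1, C4, C5}, closure = {C1, C2, C4, C5} → lossless.
Decomposition 3: common = {C1}, closure = {C1} → lossy.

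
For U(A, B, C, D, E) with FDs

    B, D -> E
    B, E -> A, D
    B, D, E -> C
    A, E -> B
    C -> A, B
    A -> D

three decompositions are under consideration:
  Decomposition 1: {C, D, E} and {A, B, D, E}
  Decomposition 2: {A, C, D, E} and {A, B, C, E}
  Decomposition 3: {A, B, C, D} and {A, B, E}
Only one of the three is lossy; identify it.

Decomposition 1: common = {D, E}, closure = {D, E} → lossy.
Decomposition 2: common = {A, C, E}, closure = {A, B, C, D, E} → lossless.
Decomposition 3: common = {A, B}, closure = {A, B, C, D, E} → lossless.

Decomposition 1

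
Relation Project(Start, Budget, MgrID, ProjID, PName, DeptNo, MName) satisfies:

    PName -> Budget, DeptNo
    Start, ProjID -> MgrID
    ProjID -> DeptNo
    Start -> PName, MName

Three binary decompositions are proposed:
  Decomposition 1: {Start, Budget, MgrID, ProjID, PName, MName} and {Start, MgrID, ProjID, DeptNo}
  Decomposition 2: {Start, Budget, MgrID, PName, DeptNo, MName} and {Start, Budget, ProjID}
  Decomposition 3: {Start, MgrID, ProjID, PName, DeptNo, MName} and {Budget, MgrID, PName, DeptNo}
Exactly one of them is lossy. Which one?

Decomposition 1: common = {Start, MgrID, ProjID}, closure = {Start, Budget, MgrID, ProjID, PName, DeptNo, MName} → lossless.
Decomposition 2: common = {Start, Budget}, closure = {Start, Budget, PName, DeptNo, MName} → lossy.
Decomposition 3: common = {MgrID, PName, DeptNo}, closure = {Budget, MgrID, PName, DeptNo} → lossless.

Decomposition 2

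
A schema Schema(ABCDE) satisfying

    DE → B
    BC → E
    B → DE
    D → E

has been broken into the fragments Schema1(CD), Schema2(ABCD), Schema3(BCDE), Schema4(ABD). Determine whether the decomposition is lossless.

Chase test. Columns are ABCDE; row i has aⱼ where attribute j ∈ Schemai, else bᵢⱼ.
Initial tableau (one row per fragment):
  row 1: b11 b12 a3 a4 b15
  row 2: a1 a2 a3 a4 b25
  row 3: b31 a2 a3 a4 a5
  row 4: a1 a2 b43 a4 b45
Rows 2 and 3 agree on BC; apply BC→E and equate their E entries.
Rows 2 and 4 agree on B; apply B→DE and equate their DE entries.
Rows 1 and 2 agree on D; apply D→E and equate their E entries.
Rows 1 and 2 agree on DE; apply DE→B and equate their B entries.
Row 2 is now all distinguished symbols — the join is lossless.

Yes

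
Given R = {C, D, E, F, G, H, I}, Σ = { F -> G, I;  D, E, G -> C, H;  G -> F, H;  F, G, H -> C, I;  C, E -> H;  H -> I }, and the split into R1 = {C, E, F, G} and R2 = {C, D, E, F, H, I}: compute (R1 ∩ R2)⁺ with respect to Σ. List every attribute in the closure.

C, E, F, G, H, I

R1 ∩ R2 = {C, E, F}.
F → G, I applies, adding G, I
G → F, H applies, adding H
Closure: {C, E, F, G, H, I}.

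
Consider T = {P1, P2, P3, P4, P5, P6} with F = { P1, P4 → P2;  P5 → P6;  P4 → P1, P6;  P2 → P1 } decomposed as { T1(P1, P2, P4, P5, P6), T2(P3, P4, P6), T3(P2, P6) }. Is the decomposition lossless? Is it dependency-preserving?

Lossless test (chase): Rows 1 and 2 agree on P4; apply P4→P1, P6 and equate their P1, P6 entries. Rows 1 and 3 agree on P2; apply P2→P1 and equate their P1 entries. Rows 1 and 2 agree on P1, P4; apply P1, P4→P2 and equate their P2 entries. No row becomes fully distinguished — the join is lossy.
Dependency preservation: every FD's attributes lie within a single fragment, so each can be enforced locally — preserved.

lossy but dependency-preserving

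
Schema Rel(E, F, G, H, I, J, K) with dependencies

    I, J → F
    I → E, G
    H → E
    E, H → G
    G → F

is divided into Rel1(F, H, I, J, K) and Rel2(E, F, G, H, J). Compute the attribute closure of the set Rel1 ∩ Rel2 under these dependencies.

E, F, G, H, J

Rel1 ∩ Rel2 = {F, H, J}.
H → E applies, adding E
E, H → G applies, adding G
Closure: {E, F, G, H, J}.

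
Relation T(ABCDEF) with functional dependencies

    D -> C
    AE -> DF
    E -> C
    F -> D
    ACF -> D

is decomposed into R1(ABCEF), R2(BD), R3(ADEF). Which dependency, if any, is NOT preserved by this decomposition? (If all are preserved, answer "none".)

D -> C

Check D → C: no single fragment contains all of {CD}, and the restricted closure of {D} across the fragments never reaches {C}.
AE → DF is preserved.
E → C is preserved.
F → D is preserved.
ACF → D is preserved.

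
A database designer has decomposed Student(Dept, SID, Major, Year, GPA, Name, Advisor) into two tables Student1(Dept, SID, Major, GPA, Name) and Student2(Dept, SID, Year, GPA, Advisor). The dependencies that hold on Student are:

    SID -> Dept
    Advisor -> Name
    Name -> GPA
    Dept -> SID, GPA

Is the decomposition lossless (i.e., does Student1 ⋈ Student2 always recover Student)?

No

Common attributes: Student1 ∩ Student2 = {Dept, SID, GPA}.
No dependency enlarges {Dept, SID, GPA}, so (Dept, SID, GPA)⁺ = {Dept, SID, GPA}.
The closure contains neither all of Student1 = {Dept, SID, Major, GPA, Name} nor all of Student2 = {Dept, SID, Year, GPA, Advisor}, so the common attributes are not a superkey of either fragment. The join is lossy.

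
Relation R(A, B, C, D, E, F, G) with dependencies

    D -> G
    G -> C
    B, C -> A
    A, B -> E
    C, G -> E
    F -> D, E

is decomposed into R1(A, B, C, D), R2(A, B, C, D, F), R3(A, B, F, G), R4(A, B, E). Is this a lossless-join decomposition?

Yes

Chase test. Columns are A, B, C, D, E, F, G; row i has aⱼ where attribute j ∈ Ri, else bᵢⱼ.
Initial tableau (one row per fragment):
  row 1: a1 a2 a3 a4 b15 b16 b17
  row 2: a1 a2 a3 a4 b25 a6 b27
  row 3: a1 a2 b33 b34 b35 a6 a7
  row 4: a1 a2 b43 b44 a5 b46 b47
Rows 1 and 2 agree on D; apply D→G and equate their G entries.
Rows 1 and 2 agree on A, B; apply A, B→E and equate their E entries.
Rows 1 and 3 agree on A, B; apply A, B→E and equate their E entries.
Rows 1 and 4 agree on A, B; apply A, B→E and equate their E entries.
Rows 2 and 3 agree on F; apply F→D, E and equate their D, E entries.
Rows 1 and 3 agree on D; apply D→G and equate their G entries.
Rows 1 and 3 agree on G; apply G→C and equate their C entries.
Row 2 is now all distinguished symbols — the join is lossless.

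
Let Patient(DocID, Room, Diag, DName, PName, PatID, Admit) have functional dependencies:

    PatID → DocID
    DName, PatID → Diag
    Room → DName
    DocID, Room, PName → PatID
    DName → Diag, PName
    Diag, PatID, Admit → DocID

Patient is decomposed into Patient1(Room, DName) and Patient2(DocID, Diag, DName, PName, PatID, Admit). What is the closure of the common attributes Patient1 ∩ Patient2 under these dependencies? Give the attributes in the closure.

Patient1 ∩ Patient2 = {DName}.
DName → Diag, PName applies, adding Diag, PName
Closure: {Diag, DName, PName}.

Diag, DName, PName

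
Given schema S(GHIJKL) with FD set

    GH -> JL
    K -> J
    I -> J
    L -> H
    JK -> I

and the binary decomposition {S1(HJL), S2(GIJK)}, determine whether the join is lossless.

No

Common attributes: S1 ∩ S2 = {J}.
No dependency enlarges {J}, so (J)⁺ = {J}.
The closure contains neither all of S1 = {HJL} nor all of S2 = {GIJK}, so the common attributes are not a superkey of either fragment. The join is lossy.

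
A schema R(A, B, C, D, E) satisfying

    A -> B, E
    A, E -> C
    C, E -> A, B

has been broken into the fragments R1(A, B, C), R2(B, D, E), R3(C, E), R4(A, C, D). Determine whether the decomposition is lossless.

No

Chase test. Columns are A, B, C, D, E; row i has aⱼ where attribute j ∈ Ri, else bᵢⱼ.
Initial tableau (one row per fragment):
  row 1: a1 a2 a3 b14 b15
  row 2: b21 a2 b23 a4 a5
  row 3: b31 b32 a3 b34 a5
  row 4: a1 b42 a3 a4 b45
Rows 1 and 4 agree on A; apply A→B, E and equate their B, E entries.
No row becomes fully distinguished — the join is lossy.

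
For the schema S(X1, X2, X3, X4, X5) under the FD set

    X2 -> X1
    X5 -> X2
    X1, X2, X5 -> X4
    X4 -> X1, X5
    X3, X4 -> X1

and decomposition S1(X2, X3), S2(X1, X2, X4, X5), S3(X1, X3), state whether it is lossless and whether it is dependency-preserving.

lossy but dependency-preserving

Lossless test (chase): Rows 1 and 2 agree on X2; apply X2→X1 and equate their X1 entries. No row becomes fully distinguished — the join is lossy.
Dependency preservation: X3, X4 → X1 is not contained in any single fragment, but the restricted closure of its left-hand side across the fragments still reaches the right-hand side; the remaining FDs each lie inside some fragment. All dependencies are preserved.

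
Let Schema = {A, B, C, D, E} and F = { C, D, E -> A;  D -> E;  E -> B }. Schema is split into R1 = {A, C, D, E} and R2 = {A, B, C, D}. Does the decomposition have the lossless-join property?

Yes

Common attributes: R1 ∩ R2 = {A, C, D}.
Closure of {A, C, D}: D → E applies, adding E; E → B applies, adding B. So (A, C, D)⁺ = {A, B, C, D, E}.
This closure contains every attribute of R1, so R1 ∩ R2 → R1. The join is lossless.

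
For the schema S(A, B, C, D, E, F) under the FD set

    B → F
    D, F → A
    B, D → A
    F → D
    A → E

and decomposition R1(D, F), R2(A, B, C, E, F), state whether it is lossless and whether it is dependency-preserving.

Lossless test: (F)⁺ = {A, D, E, F}, which contains all of one fragment — lossless.
Dependency preservation: D, F → A; B, D → A are not contained in any single fragment, but the restricted closure of each left-hand side across the fragments still reaches the right-hand side; the remaining FDs each lie inside some fragment. All dependencies are preserved.

lossless and dependency-preserving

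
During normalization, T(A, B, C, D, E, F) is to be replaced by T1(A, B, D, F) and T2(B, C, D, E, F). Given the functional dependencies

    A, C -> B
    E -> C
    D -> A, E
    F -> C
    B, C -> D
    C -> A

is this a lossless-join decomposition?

Common attributes: T1 ∩ T2 = {B, D, F}.
Closure of {B, D, F}: D → A, E applies, adding A, E; F → C applies, adding C. So (B, D, F)⁺ = {A, B, C, D, E, F}.
This closure contains every attribute of T1, so T1 ∩ T2 → T1. The join is lossless.

Yes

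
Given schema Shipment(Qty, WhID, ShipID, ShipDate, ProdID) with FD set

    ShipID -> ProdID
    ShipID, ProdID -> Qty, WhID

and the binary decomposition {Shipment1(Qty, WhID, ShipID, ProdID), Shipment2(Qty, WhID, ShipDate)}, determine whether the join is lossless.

Common attributes: Shipment1 ∩ Shipment2 = {Qty, WhID}.
No dependency enlarges {Qty, WhID}, so (Qty, WhID)⁺ = {Qty, WhID}.
The closure contains neither all of Shipment1 = {Qty, WhID, ShipID, ProdID} nor all of Shipment2 = {Qty, WhID, ShipDate}, so the common attributes are not a superkey of either fragment. The join is lossy.

No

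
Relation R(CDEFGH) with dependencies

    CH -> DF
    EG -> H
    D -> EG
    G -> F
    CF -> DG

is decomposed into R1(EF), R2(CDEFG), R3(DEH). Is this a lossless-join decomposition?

Chase test. Columns are CDEFGH; row i has aⱼ where attribute j ∈ Ri, else bᵢⱼ.
Initial tableau (one row per fragment):
  row 1: b11 b12 a3 a4 b15 b16
  row 2: a1 a2 a3 a4 a5 b26
  row 3: b31 a2 a3 b34 b35 a6
Rows 2 and 3 agree on D; apply D→EG and equate their EG entries.
Rows 2 and 3 agree on G; apply G→F and equate their F entries.
Rows 2 and 3 agree on EG; apply EG→H and equate their H entries.
Row 2 is now all distinguished symbols — the join is lossless.

Yes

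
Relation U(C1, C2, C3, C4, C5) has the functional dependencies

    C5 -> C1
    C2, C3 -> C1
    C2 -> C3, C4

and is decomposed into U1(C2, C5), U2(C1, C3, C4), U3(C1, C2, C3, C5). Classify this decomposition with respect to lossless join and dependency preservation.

lossy and not dependency-preserving

Lossless test (chase): Rows 1 and 3 agree on C5; apply C5→C1 and equate their C1 entries. Rows 1 and 3 agree on C2; apply C2→C3, C4 and equate their C3, C4 entries. No row becomes fully distinguished — the join is lossy.
Dependency preservation: the restricted closure of {C2} across the fragments never reaches {C3, C4}, so C2 → C3, C4 cannot be enforced without a join — not preserved.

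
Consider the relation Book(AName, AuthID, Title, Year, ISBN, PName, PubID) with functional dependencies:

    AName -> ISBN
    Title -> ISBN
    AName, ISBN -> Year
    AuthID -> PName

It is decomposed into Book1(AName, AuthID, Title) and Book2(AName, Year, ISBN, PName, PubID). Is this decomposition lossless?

Common attributes: Book1 ∩ Book2 = {AName}.
Closure of {AName}: AName → ISBN applies, adding ISBN; AName, ISBN → Year applies, adding Year. So (AName)⁺ = {AName, Year, ISBN}.
The closure contains neither all of Book1 = {AName, AuthID, Title} nor all of Book2 = {AName, Year, ISBN, PName, PubID}, so the common attributes are not a superkey of either fragment. The join is lossy.

No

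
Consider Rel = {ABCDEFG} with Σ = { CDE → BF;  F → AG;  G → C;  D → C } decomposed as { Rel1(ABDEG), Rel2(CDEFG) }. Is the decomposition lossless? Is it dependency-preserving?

lossless but not dependency-preserving

Lossless test: (DEG)⁺ = {ABCDEFG}, which contains all of one fragment — lossless.
Dependency preservation: the restricted closure of {F} across the fragments never reaches {AG}, so F → AG cannot be enforced without a join — not preserved.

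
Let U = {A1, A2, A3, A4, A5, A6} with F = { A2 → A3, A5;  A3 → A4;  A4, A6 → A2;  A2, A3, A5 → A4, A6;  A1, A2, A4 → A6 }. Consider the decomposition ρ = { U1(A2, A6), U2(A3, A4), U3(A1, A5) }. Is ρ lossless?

Chase test. Columns are A1, A2, A3, A4, A5, A6; row i has aⱼ where attribute j ∈ Ui, else bᵢⱼ.
Initial tableau (one row per fragment):
  row 1: b11 a2 b13 b14 b15 a6
  row 2: b21 b22 a3 a4 b25 b26
  row 3: a1 b32 b33 b34 a5 b36
No row becomes fully distinguished — the join is lossy.

No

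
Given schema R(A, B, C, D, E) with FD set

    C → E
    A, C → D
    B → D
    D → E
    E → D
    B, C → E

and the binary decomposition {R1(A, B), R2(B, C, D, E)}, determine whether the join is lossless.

No

Common attributes: R1 ∩ R2 = {B}.
Closure of {B}: B → D applies, adding D; D → E applies, adding E. So (B)⁺ = {B, D, E}.
The closure contains neither all of R1 = {A, B} nor all of R2 = {B, C, D, E}, so the common attributes are not a superkey of either fragment. The join is lossy.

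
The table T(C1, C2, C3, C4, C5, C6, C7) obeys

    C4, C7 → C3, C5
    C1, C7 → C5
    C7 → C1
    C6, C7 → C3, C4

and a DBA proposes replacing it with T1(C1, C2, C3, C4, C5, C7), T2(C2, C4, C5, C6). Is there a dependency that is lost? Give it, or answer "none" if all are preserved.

Check C6, C7 → C3, C4: no single fragment contains all of {C3, C4, C6, C7}, and the restricted closure of {C6, C7} across the fragments never reaches {C3, C4}.
C4, C7 → C3, C5 is preserved.
C1, C7 → C5 is preserved.
C7 → C1 is preserved.

C6, C7 → C3, C4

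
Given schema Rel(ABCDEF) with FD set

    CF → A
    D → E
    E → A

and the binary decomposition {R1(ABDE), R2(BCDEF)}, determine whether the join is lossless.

Yes

Common attributes: R1 ∩ R2 = {BDE}.
Closure of {BDE}: E → A applies, adding A. So (BDE)⁺ = {ABDE}.
This closure contains every attribute of R1, so R1 ∩ R2 → R1. The join is lossless.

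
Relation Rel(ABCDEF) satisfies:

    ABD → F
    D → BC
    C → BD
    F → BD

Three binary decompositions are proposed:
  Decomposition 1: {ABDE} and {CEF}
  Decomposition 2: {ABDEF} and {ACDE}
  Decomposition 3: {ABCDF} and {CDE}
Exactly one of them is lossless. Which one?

Decomposition 2

Decomposition 1: common = {E}, closure = {E} → lossy.
Decomposition 2: common = {ADE}, closure = {ABCDEF} → lossless.
Decomposition 3: common = {CD}, closure = {BCD} → lossy.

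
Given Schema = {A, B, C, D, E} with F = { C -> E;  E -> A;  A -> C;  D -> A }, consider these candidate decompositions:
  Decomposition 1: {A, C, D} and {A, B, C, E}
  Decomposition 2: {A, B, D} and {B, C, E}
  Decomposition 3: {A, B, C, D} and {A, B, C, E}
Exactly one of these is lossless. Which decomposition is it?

Decomposition 1: common = {A, C}, closure = {A, C, E} → lossy.
Decomposition 2: common = {B}, closure = {B} → lossy.
Decomposition 3: common = {A, B, C}, closure = {A, B, C, E} → lossless.

Decomposition 3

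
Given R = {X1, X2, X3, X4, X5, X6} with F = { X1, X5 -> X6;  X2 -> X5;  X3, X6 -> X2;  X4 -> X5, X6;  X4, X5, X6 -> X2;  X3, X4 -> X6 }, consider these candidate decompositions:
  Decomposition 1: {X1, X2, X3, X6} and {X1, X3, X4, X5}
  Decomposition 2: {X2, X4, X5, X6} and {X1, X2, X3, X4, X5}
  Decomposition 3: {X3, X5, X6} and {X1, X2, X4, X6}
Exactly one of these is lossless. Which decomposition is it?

Decomposition 1: common = {X1, X3}, closure = {X1, X3} → lossy.
Decomposition 2: common = {X2, X4, X5}, closure = {X2, X4, X5, X6} → lossless.
Decomposition 3: common = {X6}, closure = {X6} → lossy.

Decomposition 2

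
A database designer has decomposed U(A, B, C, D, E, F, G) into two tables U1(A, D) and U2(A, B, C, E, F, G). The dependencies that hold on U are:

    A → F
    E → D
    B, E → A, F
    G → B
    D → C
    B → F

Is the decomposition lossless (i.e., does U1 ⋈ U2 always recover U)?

No

Common attributes: U1 ∩ U2 = {A}.
Closure of {A}: A → F applies, adding F. So (A)⁺ = {A, F}.
The closure contains neither all of U1 = {A, D} nor all of U2 = {A, B, C, E, F, G}, so the common attributes are not a superkey of either fragment. The join is lossy.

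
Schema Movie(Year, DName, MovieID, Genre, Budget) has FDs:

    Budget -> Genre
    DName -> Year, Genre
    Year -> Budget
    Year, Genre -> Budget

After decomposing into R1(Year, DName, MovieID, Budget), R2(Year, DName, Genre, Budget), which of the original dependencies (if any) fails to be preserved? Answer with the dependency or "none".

Budget → Genre lies within R2.
DName → Year, Genre lies within R2.
Year → Budget lies within R1.
Year, Genre → Budget lies within R2.
Every dependency is enforceable on the fragments, so the decomposition is dependency-preserving.

none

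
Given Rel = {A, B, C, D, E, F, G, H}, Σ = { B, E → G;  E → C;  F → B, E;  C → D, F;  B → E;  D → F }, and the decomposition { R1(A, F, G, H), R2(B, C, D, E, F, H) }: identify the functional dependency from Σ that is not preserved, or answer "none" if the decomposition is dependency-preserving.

none

B, E → G: restricted closure across fragments reaches G.
E → C lies within R2.
F → B, E lies within R2.
C → D, F lies within R2.
B → E lies within R2.
D → F lies within R2.
Every dependency is enforceable on the fragments, so the decomposition is dependency-preserving.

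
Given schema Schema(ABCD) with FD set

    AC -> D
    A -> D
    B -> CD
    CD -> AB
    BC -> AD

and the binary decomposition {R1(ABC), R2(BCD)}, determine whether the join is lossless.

Yes

Common attributes: R1 ∩ R2 = {BC}.
Closure of {BC}: B → CD applies, adding D; CD → AB applies, adding A. So (BC)⁺ = {ABCD}.
This closure contains every attribute of R1, so R1 ∩ R2 → R1. The join is lossless.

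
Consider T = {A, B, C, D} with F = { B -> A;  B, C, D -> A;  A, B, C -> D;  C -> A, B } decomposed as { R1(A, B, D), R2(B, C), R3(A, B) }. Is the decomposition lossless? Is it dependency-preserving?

lossy and not dependency-preserving

Lossless test (chase): Rows 1 and 2 agree on B; apply B→A and equate their A entries. No row becomes fully distinguished — the join is lossy.
Dependency preservation: the restricted closure of {A, B, C} across the fragments never reaches {D}, so A, B, C → D cannot be enforced without a join — not preserved.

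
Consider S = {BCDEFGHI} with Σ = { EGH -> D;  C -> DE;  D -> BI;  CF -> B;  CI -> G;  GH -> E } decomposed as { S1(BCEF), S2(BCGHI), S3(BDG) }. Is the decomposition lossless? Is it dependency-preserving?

lossy and not dependency-preserving

Lossless test (chase): Rows 1 and 2 agree on C; apply C→DE and equate their DE entries. Rows 1 and 2 agree on D; apply D→BI and equate their BI entries. Rows 1 and 2 agree on CI; apply CI→G and equate their G entries. No row becomes fully distinguished — the join is lossy.
Dependency preservation: the restricted closure of {EGH} across the fragments never reaches {D}, so EGH → D cannot be enforced without a join — not preserved.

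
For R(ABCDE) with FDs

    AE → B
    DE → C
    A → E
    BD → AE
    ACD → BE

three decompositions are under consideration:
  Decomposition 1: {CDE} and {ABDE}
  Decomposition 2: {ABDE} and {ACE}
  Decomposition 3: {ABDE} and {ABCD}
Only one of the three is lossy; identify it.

Decomposition 1: common = {DE}, closure = {CDE} → lossless.
Decomposition 2: common = {AE}, closure = {ABE} → lossy.
Decomposition 3: common = {ABD}, closure = {ABCDE} → lossless.

Decomposition 2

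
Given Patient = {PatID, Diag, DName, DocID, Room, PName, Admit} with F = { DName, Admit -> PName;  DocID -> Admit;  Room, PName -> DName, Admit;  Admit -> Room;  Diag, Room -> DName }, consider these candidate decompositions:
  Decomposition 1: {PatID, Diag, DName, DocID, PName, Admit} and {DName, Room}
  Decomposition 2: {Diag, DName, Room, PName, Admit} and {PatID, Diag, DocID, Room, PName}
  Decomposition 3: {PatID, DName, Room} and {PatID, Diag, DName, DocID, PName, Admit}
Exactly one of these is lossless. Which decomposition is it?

Decomposition 2

Decomposition 1: common = {DName}, closure = {DName} → lossy.
Decomposition 2: common = {Diag, Room, PName}, closure = {Diag, DName, Room, PName, Admit} → lossless.
Decomposition 3: common = {PatID, DName}, closure = {PatID, DName} → lossy.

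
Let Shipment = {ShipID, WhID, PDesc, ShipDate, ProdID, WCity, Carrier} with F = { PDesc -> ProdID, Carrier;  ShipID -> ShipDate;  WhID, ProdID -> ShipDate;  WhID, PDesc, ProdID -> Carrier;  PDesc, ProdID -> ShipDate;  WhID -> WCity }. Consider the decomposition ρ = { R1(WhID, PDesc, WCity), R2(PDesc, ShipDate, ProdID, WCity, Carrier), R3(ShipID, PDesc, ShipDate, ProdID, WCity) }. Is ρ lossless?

Chase test. Columns are ShipID, WhID, PDesc, ShipDate, ProdID, WCity, Carrier; row i has aⱼ where attribute j ∈ Ri, else bᵢⱼ.
Initial tableau (one row per fragment):
  row 1: b11 a2 a3 b14 b15 a6 b17
  row 2: b21 b22 a3 a4 a5 a6 a7
  row 3: a1 b32 a3 a4 a5 a6 b37
Rows 1 and 2 agree on PDesc; apply PDesc→ProdID, Carrier and equate their ProdID, Carrier entries.
Rows 1 and 3 agree on PDesc; apply PDesc→ProdID, Carrier and equate their ProdID, Carrier entries.
Rows 1 and 2 agree on PDesc, ProdID; apply PDesc, ProdID→ShipDate and equate their ShipDate entries.
No row becomes fully distinguished — the join is lossy.

No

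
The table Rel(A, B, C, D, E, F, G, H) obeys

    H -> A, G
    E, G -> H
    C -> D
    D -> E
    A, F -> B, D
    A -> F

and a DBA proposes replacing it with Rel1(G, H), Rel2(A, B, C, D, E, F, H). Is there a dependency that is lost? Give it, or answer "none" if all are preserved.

E, G -> H

Check E, G → H: no single fragment contains all of {E, G, H}, and the restricted closure of {E, G} across the fragments never reaches {H}.
H → A, G is preserved.
C → D is preserved.
D → E is preserved.
A, F → B, D is preserved.
A → F is preserved.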